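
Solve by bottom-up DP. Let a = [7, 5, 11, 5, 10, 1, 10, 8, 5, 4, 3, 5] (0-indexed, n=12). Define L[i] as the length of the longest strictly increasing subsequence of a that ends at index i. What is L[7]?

2

   i    0    1    2    3    4    5    6    7    8    9   10   11
a[i]    7    5   11    5   10    1   10    8    5    4    3    5
L[i]    1    1    2    1    2    1    2    2    2    2    2    3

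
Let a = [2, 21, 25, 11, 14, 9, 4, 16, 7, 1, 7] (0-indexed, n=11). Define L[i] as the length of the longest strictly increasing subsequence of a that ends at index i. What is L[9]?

1

   i    0    1    2    3    4    5    6    7    8    9   10
a[i]    2   21   25   11   14    9    4   16    7    1    7
L[i]    1    2    3    2    3    2    2    4    3    1    3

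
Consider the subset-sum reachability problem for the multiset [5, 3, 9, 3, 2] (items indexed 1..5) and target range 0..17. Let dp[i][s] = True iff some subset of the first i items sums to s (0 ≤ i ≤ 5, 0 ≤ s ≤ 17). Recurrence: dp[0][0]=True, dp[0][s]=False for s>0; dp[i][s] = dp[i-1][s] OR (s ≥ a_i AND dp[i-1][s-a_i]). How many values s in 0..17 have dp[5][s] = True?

16

i\s   0   1   2   3   4   5   6   7   8   9  10  11  12  13  14  15  16  17
  0   T   F   F   F   F   F   F   F   F   F   F   F   F   F   F   F   F   F
  1   T   F   F   F   F   T   F   F   F   F   F   F   F   F   F   F   F   F
  2   T   F   F   T   F   T   F   F   T   F   F   F   F   F   F   F   F   F
  3   T   F   F   T   F   T   F   F   T   T   F   F   T   F   T   F   F   T
  4   T   F   F   T   F   T   T   F   T   T   F   T   T   F   T   T   F   T
  5   T   F   T   T   F   T   T   T   T   T   T   T   T   T   T   T   T   T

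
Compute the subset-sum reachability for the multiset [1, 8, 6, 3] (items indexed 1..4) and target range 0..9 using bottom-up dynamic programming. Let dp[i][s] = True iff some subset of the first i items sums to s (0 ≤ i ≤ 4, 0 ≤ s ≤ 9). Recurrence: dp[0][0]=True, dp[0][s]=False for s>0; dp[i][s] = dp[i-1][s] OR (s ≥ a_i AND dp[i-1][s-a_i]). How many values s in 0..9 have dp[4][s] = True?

8

i\s   0   1   2   3   4   5   6   7   8   9
  0   T   F   F   F   F   F   F   F   F   F
  1   T   T   F   F   F   F   F   F   F   F
  2   T   T   F   F   F   F   F   F   T   T
  3   T   T   F   F   F   F   T   T   T   T
  4   T   T   F   T   T   F   T   T   T   T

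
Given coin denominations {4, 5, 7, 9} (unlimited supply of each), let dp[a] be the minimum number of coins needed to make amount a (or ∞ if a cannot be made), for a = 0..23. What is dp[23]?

3

 a  0  1  2  3  4  5  6  7  8  9 10 11 12 13 14 15 16 17 18 19 20 21 22 23
dp  0  -  -  -  1  1  -  1  2  1  2  2  2  2  2  3  2  3  2  3  3  3  3  3
(- denotes ∞ / unreachable)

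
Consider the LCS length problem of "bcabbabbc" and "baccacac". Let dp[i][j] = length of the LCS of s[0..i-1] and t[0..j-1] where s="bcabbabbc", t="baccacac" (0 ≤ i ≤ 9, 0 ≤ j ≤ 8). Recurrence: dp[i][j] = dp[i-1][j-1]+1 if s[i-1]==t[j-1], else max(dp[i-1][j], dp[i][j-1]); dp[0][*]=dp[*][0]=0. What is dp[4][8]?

   ''  b  a  c  c  a  c  a  c
''  0  0  0  0  0  0  0  0  0
 b  0  1  1  1  1  1  1  1  1
 c  0  1  1  2  2  2  2  2  2
 a  0  1  2  2  2  3  3  3  3
 b  0  1  2  2  2  3  3  3  3
 b  0  1  2  2  2  3  3  3  3
 a  0  1  2  2  2  3  3  4  4
 b  0  1  2  2  2  3  3  4  4
 b  0  1  2  2  2  3  3  4  4
 c  0  1  2  3  3  3  4  4  5

3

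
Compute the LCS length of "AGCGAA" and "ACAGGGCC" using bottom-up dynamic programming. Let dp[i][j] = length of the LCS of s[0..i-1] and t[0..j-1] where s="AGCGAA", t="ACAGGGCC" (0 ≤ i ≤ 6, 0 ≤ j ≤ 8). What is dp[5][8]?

   ''  A  C  A  G  G  G  C  C
''  0  0  0  0  0  0  0  0  0
 A  0  1  1  1  1  1  1  1  1
 G  0  1  1  1  2  2  2  2  2
 C  0  1  2  2  2  2  2  3  3
 G  0  1  2  2  3  3  3  3  3
 A  0  1  2  3  3  3  3  3  3
 A  0  1  2  3  3  3  3  3  3

3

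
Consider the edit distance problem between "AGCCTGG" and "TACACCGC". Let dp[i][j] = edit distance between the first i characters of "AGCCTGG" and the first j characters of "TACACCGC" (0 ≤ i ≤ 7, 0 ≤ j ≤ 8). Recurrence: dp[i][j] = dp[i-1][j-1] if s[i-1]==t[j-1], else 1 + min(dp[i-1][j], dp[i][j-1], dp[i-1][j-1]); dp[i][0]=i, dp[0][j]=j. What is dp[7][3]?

   ''  T  A  C  A  C  C  G  C
''  0  1  2  3  4  5  6  7  8
 A  1  1  1  2  3  4  5  6  7
 G  2  2  2  2  3  4  5  5  6
 C  3  3  3  2  3  3  4  5  5
 C  4  4  4  3  3  3  3  4  5
 T  5  4  5  4  4  4  4  4  5
 G  6  5  5  5  5  5  5  4  5
 G  7  6  6  6  6  6  6  5  5

6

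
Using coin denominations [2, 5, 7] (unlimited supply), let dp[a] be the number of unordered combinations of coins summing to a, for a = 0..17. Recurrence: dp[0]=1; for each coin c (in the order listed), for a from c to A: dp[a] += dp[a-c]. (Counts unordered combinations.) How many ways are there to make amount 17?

4

after  coin     0     1     2     3     4     5     6     7     8     9    10    11    12    13    14    15    16    17
          2     1     0     1     0     1     0     1     0     1     0     1     0     1     0     1     0     1     0
          5     1     0     1     0     1     1     1     1     1     1     2     1     2     1     2     2     2     2
          7     1     0     1     0     1     1     1     2     1     2     2     2     3     2     4     3     4     4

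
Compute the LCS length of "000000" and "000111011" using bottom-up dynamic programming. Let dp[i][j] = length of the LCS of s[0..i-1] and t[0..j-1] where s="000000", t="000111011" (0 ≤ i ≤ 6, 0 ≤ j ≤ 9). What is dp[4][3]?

3

   ''  0  0  0  1  1  1  0  1  1
''  0  0  0  0  0  0  0  0  0  0
 0  0  1  1  1  1  1  1  1  1  1
 0  0  1  2  2  2  2  2  2  2  2
 0  0  1  2  3  3  3  3  3  3  3
 0  0  1  2  3  3  3  3  4  4  4
 0  0  1  2  3  3  3  3  4  4  4
 0  0  1  2  3  3  3  3  4  4  4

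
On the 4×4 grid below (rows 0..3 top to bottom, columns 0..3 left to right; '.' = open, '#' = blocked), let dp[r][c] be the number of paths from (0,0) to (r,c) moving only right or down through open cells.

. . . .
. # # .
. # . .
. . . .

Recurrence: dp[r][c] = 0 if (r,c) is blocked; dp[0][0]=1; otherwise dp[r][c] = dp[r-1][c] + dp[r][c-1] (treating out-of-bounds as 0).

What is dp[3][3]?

r\c   0   1   2   3
  0   1   1   1   1
  1   1   0   0   1
  2   1   0   0   1
  3   1   1   1   2

2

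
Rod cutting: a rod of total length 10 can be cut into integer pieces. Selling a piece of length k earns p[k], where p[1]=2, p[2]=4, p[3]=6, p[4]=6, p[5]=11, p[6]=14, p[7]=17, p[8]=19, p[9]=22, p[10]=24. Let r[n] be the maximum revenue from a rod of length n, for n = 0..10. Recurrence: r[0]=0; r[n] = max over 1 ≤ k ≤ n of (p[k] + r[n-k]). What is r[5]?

   n    0    1    2    3    4    5    6    7    8    9   10
r[n]    0    2    4    6    8   11   14   17   19   22   24

11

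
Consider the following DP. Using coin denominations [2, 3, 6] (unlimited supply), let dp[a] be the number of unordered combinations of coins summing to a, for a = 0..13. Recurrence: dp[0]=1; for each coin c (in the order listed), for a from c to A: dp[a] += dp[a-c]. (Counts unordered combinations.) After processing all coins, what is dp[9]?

3

after  coin     0     1     2     3     4     5     6     7     8     9    10    11    12    13
          2     1     0     1     0     1     0     1     0     1     0     1     0     1     0
          3     1     0     1     1     1     1     2     1     2     2     2     2     3     2
          6     1     0     1     1     1     1     3     1     3     3     3     3     6     3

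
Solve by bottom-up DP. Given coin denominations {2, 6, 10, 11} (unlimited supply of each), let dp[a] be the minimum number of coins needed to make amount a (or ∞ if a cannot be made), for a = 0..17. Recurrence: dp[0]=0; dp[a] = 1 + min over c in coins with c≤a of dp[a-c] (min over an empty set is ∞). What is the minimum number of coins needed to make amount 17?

 a  0  1  2  3  4  5  6  7  8  9 10 11 12 13 14 15 16 17
dp  0  -  1  -  2  -  1  -  2  -  1  1  2  2  3  3  2  2
(- denotes ∞ / unreachable)

2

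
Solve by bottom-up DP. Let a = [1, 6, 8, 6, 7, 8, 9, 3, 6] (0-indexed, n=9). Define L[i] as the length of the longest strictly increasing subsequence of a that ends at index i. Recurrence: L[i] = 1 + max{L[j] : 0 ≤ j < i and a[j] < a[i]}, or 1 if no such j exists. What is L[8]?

   i    0    1    2    3    4    5    6    7    8
a[i]    1    6    8    6    7    8    9    3    6
L[i]    1    2    3    2    3    4    5    2    3

3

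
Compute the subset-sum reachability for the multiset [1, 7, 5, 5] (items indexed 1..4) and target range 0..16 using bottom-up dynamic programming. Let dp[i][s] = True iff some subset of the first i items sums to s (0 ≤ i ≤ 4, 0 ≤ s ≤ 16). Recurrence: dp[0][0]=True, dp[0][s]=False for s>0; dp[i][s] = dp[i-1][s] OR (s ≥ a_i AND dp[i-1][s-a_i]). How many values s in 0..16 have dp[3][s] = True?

i\s   0   1   2   3   4   5   6   7   8   9  10  11  12  13  14  15  16
  0   T   F   F   F   F   F   F   F   F   F   F   F   F   F   F   F   F
  1   T   T   F   F   F   F   F   F   F   F   F   F   F   F   F   F   F
  2   T   T   F   F   F   F   F   T   T   F   F   F   F   F   F   F   F
  3   T   T   F   F   F   T   T   T   T   F   F   F   T   T   F   F   F
  4   T   T   F   F   F   T   T   T   T   F   T   T   T   T   F   F   F

8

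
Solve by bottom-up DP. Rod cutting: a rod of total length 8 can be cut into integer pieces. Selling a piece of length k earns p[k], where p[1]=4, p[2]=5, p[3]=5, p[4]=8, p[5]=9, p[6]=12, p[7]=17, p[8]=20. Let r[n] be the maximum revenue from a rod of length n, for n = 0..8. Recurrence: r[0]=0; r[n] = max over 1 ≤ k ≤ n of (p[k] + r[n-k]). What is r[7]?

   n    0    1    2    3    4    5    6    7    8
r[n]    0    4    8   12   16   20   24   28   32

28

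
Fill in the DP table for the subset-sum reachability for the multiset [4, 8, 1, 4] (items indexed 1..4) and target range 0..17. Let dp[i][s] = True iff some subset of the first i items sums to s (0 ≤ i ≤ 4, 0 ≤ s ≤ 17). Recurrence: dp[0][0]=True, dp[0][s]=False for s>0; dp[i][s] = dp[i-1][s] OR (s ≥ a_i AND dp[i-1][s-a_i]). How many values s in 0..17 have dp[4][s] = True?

i\s   0   1   2   3   4   5   6   7   8   9  10  11  12  13  14  15  16  17
  0   T   F   F   F   F   F   F   F   F   F   F   F   F   F   F   F   F   F
  1   T   F   F   F   T   F   F   F   F   F   F   F   F   F   F   F   F   F
  2   T   F   F   F   T   F   F   F   T   F   F   F   T   F   F   F   F   F
  3   T   T   F   F   T   T   F   F   T   T   F   F   T   T   F   F   F   F
  4   T   T   F   F   T   T   F   F   T   T   F   F   T   T   F   F   T   T

10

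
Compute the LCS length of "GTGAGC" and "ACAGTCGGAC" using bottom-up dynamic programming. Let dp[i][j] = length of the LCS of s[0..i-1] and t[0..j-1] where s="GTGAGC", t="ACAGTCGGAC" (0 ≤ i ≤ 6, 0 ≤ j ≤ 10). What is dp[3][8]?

3

   ''  A  C  A  G  T  C  G  G  A  C
''  0  0  0  0  0  0  0  0  0  0  0
 G  0  0  0  0  1  1  1  1  1  1  1
 T  0  0  0  0  1  2  2  2  2  2  2
 G  0  0  0  0  1  2  2  3  3  3  3
 A  0  1  1  1  1  2  2  3  3  4  4
 G  0  1  1  1  2  2  2  3  4  4  4
 C  0  1  2  2  2  2  3  3  4  4  5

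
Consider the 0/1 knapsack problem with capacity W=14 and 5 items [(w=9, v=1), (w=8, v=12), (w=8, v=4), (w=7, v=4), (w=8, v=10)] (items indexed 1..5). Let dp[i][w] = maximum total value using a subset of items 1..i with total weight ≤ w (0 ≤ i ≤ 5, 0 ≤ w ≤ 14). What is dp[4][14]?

i\w   0   1   2   3   4   5   6   7   8   9  10  11  12  13  14
  0   0   0   0   0   0   0   0   0   0   0   0   0   0   0   0
  1   0   0   0   0   0   0   0   0   0   1   1   1   1   1   1
  2   0   0   0   0   0   0   0   0  12  12  12  12  12  12  12
  3   0   0   0   0   0   0   0   0  12  12  12  12  12  12  12
  4   0   0   0   0   0   0   0   4  12  12  12  12  12  12  12
  5   0   0   0   0   0   0   0   4  12  12  12  12  12  12  12

12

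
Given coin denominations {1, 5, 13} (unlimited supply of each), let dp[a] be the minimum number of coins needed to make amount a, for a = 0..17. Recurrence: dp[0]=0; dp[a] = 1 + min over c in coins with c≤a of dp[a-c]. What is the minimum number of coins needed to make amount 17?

5

 a  0  1  2  3  4  5  6  7  8  9 10 11 12 13 14 15 16 17
dp  0  1  2  3  4  1  2  3  4  5  2  3  4  1  2  3  4  5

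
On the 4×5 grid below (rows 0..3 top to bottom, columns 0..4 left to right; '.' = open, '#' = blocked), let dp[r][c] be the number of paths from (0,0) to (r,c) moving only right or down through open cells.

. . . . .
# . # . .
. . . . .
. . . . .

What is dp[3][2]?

2

r\c   0   1   2   3   4
  0   1   1   1   1   1
  1   0   1   0   1   2
  2   0   1   1   2   4
  3   0   1   2   4   8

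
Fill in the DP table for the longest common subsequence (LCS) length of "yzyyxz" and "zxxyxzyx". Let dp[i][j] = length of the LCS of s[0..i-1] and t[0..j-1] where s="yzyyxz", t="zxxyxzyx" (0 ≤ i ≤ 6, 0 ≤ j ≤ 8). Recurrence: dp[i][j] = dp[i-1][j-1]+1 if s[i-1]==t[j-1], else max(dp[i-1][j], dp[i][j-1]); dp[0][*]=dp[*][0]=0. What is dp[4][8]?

3

   ''  z  x  x  y  x  z  y  x
''  0  0  0  0  0  0  0  0  0
 y  0  0  0  0  1  1  1  1  1
 z  0  1  1  1  1  1  2  2  2
 y  0  1  1  1  2  2  2  3  3
 y  0  1  1  1  2  2  2  3  3
 x  0  1  2  2  2  3  3  3  4
 z  0  1  2  2  2  3  4  4  4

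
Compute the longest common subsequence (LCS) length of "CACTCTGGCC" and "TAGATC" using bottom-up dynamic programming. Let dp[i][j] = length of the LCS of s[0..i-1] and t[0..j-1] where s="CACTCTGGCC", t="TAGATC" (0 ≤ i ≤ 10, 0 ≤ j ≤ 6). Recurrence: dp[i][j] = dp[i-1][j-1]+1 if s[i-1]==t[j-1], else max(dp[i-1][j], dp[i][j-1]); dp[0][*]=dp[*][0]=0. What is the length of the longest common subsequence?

3

   ''  T  A  G  A  T  C
''  0  0  0  0  0  0  0
 C  0  0  0  0  0  0  1
 A  0  0  1  1  1  1  1
 C  0  0  1  1  1  1  2
 T  0  1  1  1  1  2  2
 C  0  1  1  1  1  2  3
 T  0  1  1  1  1  2  3
 G  0  1  1  2  2  2  3
 G  0  1  1  2  2  2  3
 C  0  1  1  2  2  2  3
 C  0  1  1  2  2  2  3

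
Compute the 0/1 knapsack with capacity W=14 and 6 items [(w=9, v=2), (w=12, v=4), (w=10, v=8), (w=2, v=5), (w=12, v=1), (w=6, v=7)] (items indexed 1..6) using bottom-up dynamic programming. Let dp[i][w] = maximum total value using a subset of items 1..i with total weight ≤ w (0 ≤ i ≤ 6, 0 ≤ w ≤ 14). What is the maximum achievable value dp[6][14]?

13

i\w   0   1   2   3   4   5   6   7   8   9  10  11  12  13  14
  0   0   0   0   0   0   0   0   0   0   0   0   0   0   0   0
  1   0   0   0   0   0   0   0   0   0   2   2   2   2   2   2
  2   0   0   0   0   0   0   0   0   0   2   2   2   4   4   4
  3   0   0   0   0   0   0   0   0   0   2   8   8   8   8   8
  4   0   0   5   5   5   5   5   5   5   5   8   8  13  13  13
  5   0   0   5   5   5   5   5   5   5   5   8   8  13  13  13
  6   0   0   5   5   5   5   7   7  12  12  12  12  13  13  13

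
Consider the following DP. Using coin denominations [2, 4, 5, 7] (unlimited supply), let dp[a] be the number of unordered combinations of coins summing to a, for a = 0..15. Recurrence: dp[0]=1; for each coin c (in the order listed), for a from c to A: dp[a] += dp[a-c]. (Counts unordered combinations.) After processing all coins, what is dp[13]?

5

after  coin     0     1     2     3     4     5     6     7     8     9    10    11    12    13    14    15
          2     1     0     1     0     1     0     1     0     1     0     1     0     1     0     1     0
          4     1     0     1     0     2     0     2     0     3     0     3     0     4     0     4     0
          5     1     0     1     0     2     1     2     1     3     2     4     2     5     3     6     4
          7     1     0     1     0     2     1     2     2     3     3     4     4     6     5     8     7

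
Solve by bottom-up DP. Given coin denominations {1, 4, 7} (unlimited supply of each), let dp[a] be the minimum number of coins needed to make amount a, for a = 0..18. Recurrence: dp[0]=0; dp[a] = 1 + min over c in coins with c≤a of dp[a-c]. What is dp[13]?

 a  0  1  2  3  4  5  6  7  8  9 10 11 12 13 14 15 16 17 18
dp  0  1  2  3  1  2  3  1  2  3  4  2  3  4  2  3  4  5  3

4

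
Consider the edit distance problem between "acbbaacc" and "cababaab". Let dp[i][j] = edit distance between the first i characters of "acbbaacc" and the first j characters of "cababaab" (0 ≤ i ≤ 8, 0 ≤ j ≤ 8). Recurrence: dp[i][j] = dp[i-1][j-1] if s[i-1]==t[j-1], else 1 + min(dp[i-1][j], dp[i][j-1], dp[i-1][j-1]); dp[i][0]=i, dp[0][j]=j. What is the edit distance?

   ''  c  a  b  a  b  a  a  b
''  0  1  2  3  4  5  6  7  8
 a  1  1  1  2  3  4  5  6  7
 c  2  1  2  2  3  4  5  6  7
 b  3  2  2  2  3  3  4  5  6
 b  4  3  3  2  3  3  4  5  5
 a  5  4  3  3  2  3  3  4  5
 a  6  5  4  4  3  3  3  3  4
 c  7  6  5  5  4  4  4  4  4
 c  8  7  6  6  5  5  5  5  5

5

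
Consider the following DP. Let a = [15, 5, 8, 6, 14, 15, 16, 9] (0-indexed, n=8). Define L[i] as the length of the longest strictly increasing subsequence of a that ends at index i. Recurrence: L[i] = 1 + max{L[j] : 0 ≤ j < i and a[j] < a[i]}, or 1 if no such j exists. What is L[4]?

   i    0    1    2    3    4    5    6    7
a[i]   15    5    8    6   14   15   16    9
L[i]    1    1    2    2    3    4    5    3

3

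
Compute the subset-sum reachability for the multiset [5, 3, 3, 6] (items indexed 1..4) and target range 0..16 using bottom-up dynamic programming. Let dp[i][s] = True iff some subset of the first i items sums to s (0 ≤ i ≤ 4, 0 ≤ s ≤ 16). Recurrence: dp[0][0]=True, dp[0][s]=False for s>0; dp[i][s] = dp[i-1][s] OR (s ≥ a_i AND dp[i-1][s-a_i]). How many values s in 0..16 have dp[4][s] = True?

i\s   0   1   2   3   4   5   6   7   8   9  10  11  12  13  14  15  16
  0   T   F   F   F   F   F   F   F   F   F   F   F   F   F   F   F   F
  1   T   F   F   F   F   T   F   F   F   F   F   F   F   F   F   F   F
  2   T   F   F   T   F   T   F   F   T   F   F   F   F   F   F   F   F
  3   T   F   F   T   F   T   T   F   T   F   F   T   F   F   F   F   F
  4   T   F   F   T   F   T   T   F   T   T   F   T   T   F   T   F   F

9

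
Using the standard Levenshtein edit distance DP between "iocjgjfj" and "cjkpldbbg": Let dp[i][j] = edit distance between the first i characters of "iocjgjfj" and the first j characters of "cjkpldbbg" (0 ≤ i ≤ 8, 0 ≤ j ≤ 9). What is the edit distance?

   ''  c  j  k  p  l  d  b  b  g
''  0  1  2  3  4  5  6  7  8  9
 i  1  1  2  3  4  5  6  7  8  9
 o  2  2  2  3  4  5  6  7  8  9
 c  3  2  3  3  4  5  6  7  8  9
 j  4  3  2  3  4  5  6  7  8  9
 g  5  4  3  3  4  5  6  7  8  8
 j  6  5  4  4  4  5  6  7  8  9
 f  7  6  5  5  5  5  6  7  8  9
 j  8  7  6  6  6  6  6  7  8  9

9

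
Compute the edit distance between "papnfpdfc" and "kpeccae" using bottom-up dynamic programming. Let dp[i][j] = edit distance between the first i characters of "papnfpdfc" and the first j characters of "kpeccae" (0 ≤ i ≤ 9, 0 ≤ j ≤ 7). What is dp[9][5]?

   ''  k  p  e  c  c  a  e
''  0  1  2  3  4  5  6  7
 p  1  1  1  2  3  4  5  6
 a  2  2  2  2  3  4  4  5
 p  3  3  2  3  3  4  5  5
 n  4  4  3  3  4  4  5  6
 f  5  5  4  4  4  5  5  6
 p  6  6  5  5  5  5  6  6
 d  7  7  6  6  6  6  6  7
 f  8  8  7  7  7  7  7  7
 c  9  9  8  8  7  7  8  8

7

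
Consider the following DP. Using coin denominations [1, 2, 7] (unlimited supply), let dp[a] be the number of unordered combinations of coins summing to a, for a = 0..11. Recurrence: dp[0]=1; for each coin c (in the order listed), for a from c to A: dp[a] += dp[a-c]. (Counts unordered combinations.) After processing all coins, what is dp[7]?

after  coin     0     1     2     3     4     5     6     7     8     9    10    11
          1     1     1     1     1     1     1     1     1     1     1     1     1
          2     1     1     2     2     3     3     4     4     5     5     6     6
          7     1     1     2     2     3     3     4     5     6     7     8     9

5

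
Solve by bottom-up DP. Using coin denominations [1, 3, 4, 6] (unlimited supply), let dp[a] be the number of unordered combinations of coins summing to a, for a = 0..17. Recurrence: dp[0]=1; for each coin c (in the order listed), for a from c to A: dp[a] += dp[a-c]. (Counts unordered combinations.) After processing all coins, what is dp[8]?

7

after  coin     0     1     2     3     4     5     6     7     8     9    10    11    12    13    14    15    16    17
          1     1     1     1     1     1     1     1     1     1     1     1     1     1     1     1     1     1     1
          3     1     1     1     2     2     2     3     3     3     4     4     4     5     5     5     6     6     6
          4     1     1     1     2     3     3     4     5     6     7     8     9    11    12    13    15    17    18
          6     1     1     1     2     3     3     5     6     7     9    11    12    16    18    20    24    28    30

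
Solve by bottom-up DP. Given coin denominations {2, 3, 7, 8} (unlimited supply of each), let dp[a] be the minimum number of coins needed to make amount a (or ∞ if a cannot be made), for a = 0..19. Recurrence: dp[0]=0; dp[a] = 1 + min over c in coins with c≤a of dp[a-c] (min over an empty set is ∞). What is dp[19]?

 a  0  1  2  3  4  5  6  7  8  9 10 11 12 13 14 15 16 17 18 19
dp  0  -  1  1  2  2  2  1  1  2  2  2  3  3  2  2  2  3  3  3
(- denotes ∞ / unreachable)

3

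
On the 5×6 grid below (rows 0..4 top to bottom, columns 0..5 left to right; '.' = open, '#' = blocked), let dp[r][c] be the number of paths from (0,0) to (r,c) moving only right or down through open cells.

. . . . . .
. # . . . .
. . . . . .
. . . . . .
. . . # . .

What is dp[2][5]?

r\c   0   1   2   3   4   5
  0   1   1   1   1   1   1
  1   1   0   1   2   3   4
  2   1   1   2   4   7  11
  3   1   2   4   8  15  26
  4   1   3   7   0  15  41

11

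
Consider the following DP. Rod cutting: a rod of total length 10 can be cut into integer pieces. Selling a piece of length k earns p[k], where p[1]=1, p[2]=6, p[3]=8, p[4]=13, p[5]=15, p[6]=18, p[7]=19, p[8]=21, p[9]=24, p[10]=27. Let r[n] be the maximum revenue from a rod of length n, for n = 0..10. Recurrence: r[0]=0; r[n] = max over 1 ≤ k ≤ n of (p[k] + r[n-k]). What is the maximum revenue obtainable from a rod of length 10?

32

   n    0    1    2    3    4    5    6    7    8    9   10
r[n]    0    1    6    8   13   15   19   21   26   28   32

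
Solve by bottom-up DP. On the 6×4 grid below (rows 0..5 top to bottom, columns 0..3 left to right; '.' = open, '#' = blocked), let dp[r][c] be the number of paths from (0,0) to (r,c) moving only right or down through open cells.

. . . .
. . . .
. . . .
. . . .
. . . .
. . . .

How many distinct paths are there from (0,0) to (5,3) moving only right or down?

56

r\c   0   1   2   3
  0   1   1   1   1
  1   1   2   3   4
  2   1   3   6  10
  3   1   4  10  20
  4   1   5  15  35
  5   1   6  21  56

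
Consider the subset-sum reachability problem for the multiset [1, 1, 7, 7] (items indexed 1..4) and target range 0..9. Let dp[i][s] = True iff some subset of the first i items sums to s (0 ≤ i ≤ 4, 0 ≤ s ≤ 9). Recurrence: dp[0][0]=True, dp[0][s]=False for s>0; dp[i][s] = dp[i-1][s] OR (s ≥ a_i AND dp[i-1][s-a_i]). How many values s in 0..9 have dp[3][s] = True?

i\s   0   1   2   3   4   5   6   7   8   9
  0   T   F   F   F   F   F   F   F   F   F
  1   T   T   F   F   F   F   F   F   F   F
  2   T   T   T   F   F   F   F   F   F   F
  3   T   T   T   F   F   F   F   T   T   T
  4   T   T   T   F   F   F   F   T   T   T

6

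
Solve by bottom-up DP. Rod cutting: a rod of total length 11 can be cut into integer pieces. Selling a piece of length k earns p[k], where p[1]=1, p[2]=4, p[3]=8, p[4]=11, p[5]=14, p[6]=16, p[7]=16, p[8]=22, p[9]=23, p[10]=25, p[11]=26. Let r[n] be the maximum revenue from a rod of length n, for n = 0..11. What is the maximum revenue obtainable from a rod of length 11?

30

   n    0    1    2    3    4    5    6    7    8    9   10   11
r[n]    0    1    4    8   11   14   16   19   22   25   28   30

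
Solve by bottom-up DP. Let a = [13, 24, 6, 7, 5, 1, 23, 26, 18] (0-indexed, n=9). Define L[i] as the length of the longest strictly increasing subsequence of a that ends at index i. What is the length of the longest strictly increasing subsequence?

4

   i    0    1    2    3    4    5    6    7    8
a[i]   13   24    6    7    5    1   23   26   18
L[i]    1    2    1    2    1    1    3    4    3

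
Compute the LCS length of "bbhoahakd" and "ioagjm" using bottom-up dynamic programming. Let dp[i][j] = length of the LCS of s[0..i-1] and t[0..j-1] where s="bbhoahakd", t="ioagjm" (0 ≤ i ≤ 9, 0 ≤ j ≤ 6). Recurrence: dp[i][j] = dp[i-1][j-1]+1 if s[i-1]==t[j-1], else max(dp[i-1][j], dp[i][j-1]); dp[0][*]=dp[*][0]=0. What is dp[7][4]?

   ''  i  o  a  g  j  m
''  0  0  0  0  0  0  0
 b  0  0  0  0  0  0  0
 b  0  0  0  0  0  0  0
 h  0  0  0  0  0  0  0
 o  0  0  1  1  1  1  1
 a  0  0  1  2  2  2  2
 h  0  0  1  2  2  2  2
 a  0  0  1  2  2  2  2
 k  0  0  1  2  2  2  2
 d  0  0  1  2  2  2  2

2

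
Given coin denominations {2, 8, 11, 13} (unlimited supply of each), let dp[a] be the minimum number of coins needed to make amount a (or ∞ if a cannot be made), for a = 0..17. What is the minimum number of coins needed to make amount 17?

 a  0  1  2  3  4  5  6  7  8  9 10 11 12 13 14 15 16 17
dp  0  -  1  -  2  -  3  -  1  -  2  1  3  1  4  2  2  3
(- denotes ∞ / unreachable)

3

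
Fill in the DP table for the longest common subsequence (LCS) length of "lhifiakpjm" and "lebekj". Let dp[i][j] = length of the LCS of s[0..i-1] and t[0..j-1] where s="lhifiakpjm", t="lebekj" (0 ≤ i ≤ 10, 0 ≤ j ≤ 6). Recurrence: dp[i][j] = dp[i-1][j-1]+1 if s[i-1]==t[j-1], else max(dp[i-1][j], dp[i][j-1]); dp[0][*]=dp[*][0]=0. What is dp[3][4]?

1

   ''  l  e  b  e  k  j
''  0  0  0  0  0  0  0
 l  0  1  1  1  1  1  1
 h  0  1  1  1  1  1  1
 i  0  1  1  1  1  1  1
 f  0  1  1  1  1  1  1
 i  0  1  1  1  1  1  1
 a  0  1  1  1  1  1  1
 k  0  1  1  1  1  2  2
 p  0  1  1  1  1  2  2
 j  0  1  1  1  1  2  3
 m  0  1  1  1  1  2  3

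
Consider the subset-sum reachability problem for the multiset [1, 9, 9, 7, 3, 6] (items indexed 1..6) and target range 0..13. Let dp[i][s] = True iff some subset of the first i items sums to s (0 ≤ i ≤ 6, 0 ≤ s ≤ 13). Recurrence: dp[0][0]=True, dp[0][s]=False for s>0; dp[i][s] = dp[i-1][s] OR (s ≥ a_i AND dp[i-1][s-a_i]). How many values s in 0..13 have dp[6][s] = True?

i\s   0   1   2   3   4   5   6   7   8   9  10  11  12  13
  0   T   F   F   F   F   F   F   F   F   F   F   F   F   F
  1   T   T   F   F   F   F   F   F   F   F   F   F   F   F
  2   T   T   F   F   F   F   F   F   F   T   T   F   F   F
  3   T   T   F   F   F   F   F   F   F   T   T   F   F   F
  4   T   T   F   F   F   F   F   T   T   T   T   F   F   F
  5   T   T   F   T   T   F   F   T   T   T   T   T   T   T
  6   T   T   F   T   T   F   T   T   T   T   T   T   T   T

12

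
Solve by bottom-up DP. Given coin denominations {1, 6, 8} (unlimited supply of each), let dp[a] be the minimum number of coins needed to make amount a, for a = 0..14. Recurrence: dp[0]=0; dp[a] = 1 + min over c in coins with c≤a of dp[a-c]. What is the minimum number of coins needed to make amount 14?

2

 a  0  1  2  3  4  5  6  7  8  9 10 11 12 13 14
dp  0  1  2  3  4  5  1  2  1  2  3  4  2  3  2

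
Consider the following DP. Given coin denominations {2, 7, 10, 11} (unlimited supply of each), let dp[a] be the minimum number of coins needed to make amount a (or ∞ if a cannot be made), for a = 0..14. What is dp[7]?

 a  0  1  2  3  4  5  6  7  8  9 10 11 12 13 14
dp  0  -  1  -  2  -  3  1  4  2  1  1  2  2  2
(- denotes ∞ / unreachable)

1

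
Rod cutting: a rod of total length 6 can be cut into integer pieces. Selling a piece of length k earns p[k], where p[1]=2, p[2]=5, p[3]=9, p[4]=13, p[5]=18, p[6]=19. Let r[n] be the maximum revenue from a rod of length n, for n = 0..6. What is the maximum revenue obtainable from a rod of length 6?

   n    0    1    2    3    4    5    6
r[n]    0    2    5    9   13   18   20

20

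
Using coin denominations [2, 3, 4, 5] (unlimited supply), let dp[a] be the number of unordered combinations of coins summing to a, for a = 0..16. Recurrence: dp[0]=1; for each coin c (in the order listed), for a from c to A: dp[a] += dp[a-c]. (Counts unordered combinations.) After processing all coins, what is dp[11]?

after  coin     0     1     2     3     4     5     6     7     8     9    10    11    12    13    14    15    16
          2     1     0     1     0     1     0     1     0     1     0     1     0     1     0     1     0     1
          3     1     0     1     1     1     1     2     1     2     2     2     2     3     2     3     3     3
          4     1     0     1     1     2     1     3     2     4     3     5     4     7     5     8     7    10
          5     1     0     1     1     2     2     3     3     5     5     7     7    10    10    13    14    17

7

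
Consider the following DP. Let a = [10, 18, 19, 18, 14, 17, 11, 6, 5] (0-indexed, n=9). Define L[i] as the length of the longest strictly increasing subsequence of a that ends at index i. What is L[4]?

2

   i    0    1    2    3    4    5    6    7    8
a[i]   10   18   19   18   14   17   11    6    5
L[i]    1    2    3    2    2    3    2    1    1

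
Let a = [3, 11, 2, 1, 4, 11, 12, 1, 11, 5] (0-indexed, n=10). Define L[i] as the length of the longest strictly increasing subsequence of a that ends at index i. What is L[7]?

   i    0    1    2    3    4    5    6    7    8    9
a[i]    3   11    2    1    4   11   12    1   11    5
L[i]    1    2    1    1    2    3    4    1    3    3

1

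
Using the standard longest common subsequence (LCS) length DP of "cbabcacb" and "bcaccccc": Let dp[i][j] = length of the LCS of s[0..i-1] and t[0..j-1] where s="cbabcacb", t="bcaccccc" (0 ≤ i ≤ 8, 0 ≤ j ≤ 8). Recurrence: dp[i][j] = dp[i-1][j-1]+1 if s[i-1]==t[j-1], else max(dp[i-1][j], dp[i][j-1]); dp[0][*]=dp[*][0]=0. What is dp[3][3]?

   ''  b  c  a  c  c  c  c  c
''  0  0  0  0  0  0  0  0  0
 c  0  0  1  1  1  1  1  1  1
 b  0  1  1  1  1  1  1  1  1
 a  0  1  1  2  2  2  2  2  2
 b  0  1  1  2  2  2  2  2  2
 c  0  1  2  2  3  3  3  3  3
 a  0  1  2  3  3  3  3  3  3
 c  0  1  2  3  4  4  4  4  4
 b  0  1  2  3  4  4  4  4  4

2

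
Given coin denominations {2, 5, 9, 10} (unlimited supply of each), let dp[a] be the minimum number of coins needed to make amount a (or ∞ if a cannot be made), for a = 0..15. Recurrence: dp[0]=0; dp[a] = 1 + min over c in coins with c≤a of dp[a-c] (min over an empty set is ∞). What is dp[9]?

1

 a  0  1  2  3  4  5  6  7  8  9 10 11 12 13 14 15
dp  0  -  1  -  2  1  3  2  4  1  1  2  2  3  2  2
(- denotes ∞ / unreachable)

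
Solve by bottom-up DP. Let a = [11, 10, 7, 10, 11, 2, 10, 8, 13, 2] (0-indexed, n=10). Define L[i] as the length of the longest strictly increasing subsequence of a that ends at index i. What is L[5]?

1

   i    0    1    2    3    4    5    6    7    8    9
a[i]   11   10    7   10   11    2   10    8   13    2
L[i]    1    1    1    2    3    1    2    2    4    1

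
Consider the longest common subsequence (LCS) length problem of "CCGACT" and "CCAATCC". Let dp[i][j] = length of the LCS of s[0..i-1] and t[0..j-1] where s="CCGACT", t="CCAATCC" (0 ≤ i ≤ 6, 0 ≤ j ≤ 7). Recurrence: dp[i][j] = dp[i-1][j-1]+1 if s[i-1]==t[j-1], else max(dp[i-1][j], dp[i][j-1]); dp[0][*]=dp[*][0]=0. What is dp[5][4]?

   ''  C  C  A  A  T  C  C
''  0  0  0  0  0  0  0  0
 C  0  1  1  1  1  1  1  1
 C  0  1  2  2  2  2  2  2
 G  0  1  2  2  2  2  2  2
 A  0  1  2  3  3  3  3  3
 C  0  1  2  3  3  3  4  4
 T  0  1  2  3  3  4  4  4

3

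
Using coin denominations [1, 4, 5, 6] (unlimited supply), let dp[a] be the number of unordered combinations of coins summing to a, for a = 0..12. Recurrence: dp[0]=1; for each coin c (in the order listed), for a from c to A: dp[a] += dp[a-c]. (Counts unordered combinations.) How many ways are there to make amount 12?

after  coin     0     1     2     3     4     5     6     7     8     9    10    11    12
          1     1     1     1     1     1     1     1     1     1     1     1     1     1
          4     1     1     1     1     2     2     2     2     3     3     3     3     4
          5     1     1     1     1     2     3     3     3     4     5     6     6     7
          6     1     1     1     1     2     3     4     4     5     6     8     9    11

11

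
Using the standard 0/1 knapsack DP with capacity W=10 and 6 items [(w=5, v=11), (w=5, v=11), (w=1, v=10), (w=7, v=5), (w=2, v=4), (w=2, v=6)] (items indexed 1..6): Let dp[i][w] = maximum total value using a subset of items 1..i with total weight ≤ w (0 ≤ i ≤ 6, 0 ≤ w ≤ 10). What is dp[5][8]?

i\w   0   1   2   3   4   5   6   7   8   9  10
  0   0   0   0   0   0   0   0   0   0   0   0
  1   0   0   0   0   0  11  11  11  11  11  11
  2   0   0   0   0   0  11  11  11  11  11  22
  3   0  10  10  10  10  11  21  21  21  21  22
  4   0  10  10  10  10  11  21  21  21  21  22
  5   0  10  10  14  14  14  21  21  25  25  25
  6   0  10  10  16  16  20  21  21  27  27  31

25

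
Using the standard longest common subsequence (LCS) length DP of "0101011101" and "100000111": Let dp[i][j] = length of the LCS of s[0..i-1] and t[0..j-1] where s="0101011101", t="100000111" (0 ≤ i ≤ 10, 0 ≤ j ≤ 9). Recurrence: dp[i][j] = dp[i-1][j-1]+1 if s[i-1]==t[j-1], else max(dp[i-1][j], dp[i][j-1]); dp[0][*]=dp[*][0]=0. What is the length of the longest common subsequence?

   ''  1  0  0  0  0  0  1  1  1
''  0  0  0  0  0  0  0  0  0  0
 0  0  0  1  1  1  1  1  1  1  1
 1  0  1  1  1  1  1  1  2  2  2
 0  0  1  2  2  2  2  2  2  2  2
 1  0  1  2  2  2  2  2  3  3  3
 0  0  1  2  3  3  3  3  3  3  3
 1  0  1  2  3  3  3  3  4  4  4
 1  0  1  2  3  3  3  3  4  5  5
 1  0  1  2  3  3  3  3  4  5  6
 0  0  1  2  3  4  4  4  4  5  6
 1  0  1  2  3  4  4  4  5  5  6

6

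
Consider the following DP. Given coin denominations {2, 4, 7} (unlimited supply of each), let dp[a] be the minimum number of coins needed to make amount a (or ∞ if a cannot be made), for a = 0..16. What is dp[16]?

 a  0  1  2  3  4  5  6  7  8  9 10 11 12 13 14 15 16
dp  0  -  1  -  1  -  2  1  2  2  3  2  3  3  2  3  3
(- denotes ∞ / unreachable)

3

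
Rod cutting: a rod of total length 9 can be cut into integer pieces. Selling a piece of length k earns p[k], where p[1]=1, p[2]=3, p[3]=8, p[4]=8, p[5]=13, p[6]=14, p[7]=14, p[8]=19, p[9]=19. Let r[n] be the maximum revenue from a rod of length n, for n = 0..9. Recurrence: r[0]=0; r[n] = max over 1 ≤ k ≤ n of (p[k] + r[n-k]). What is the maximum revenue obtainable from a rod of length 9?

   n    0    1    2    3    4    5    6    7    8    9
r[n]    0    1    3    8    9   13   16   17   21   24

24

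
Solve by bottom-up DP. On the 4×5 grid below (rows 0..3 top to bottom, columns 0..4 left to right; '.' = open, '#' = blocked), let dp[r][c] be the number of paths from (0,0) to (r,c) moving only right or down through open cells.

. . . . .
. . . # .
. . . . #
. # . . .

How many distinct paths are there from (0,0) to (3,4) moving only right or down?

12

r\c   0   1   2   3   4
  0   1   1   1   1   1
  1   1   2   3   0   1
  2   1   3   6   6   0
  3   1   0   6  12  12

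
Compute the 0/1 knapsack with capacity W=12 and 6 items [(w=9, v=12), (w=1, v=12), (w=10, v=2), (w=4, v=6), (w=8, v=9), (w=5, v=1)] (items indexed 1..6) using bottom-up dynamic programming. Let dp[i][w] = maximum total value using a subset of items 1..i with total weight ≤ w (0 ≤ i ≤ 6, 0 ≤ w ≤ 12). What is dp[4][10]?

i\w   0   1   2   3   4   5   6   7   8   9  10  11  12
  0   0   0   0   0   0   0   0   0   0   0   0   0   0
  1   0   0   0   0   0   0   0   0   0  12  12  12  12
  2   0  12  12  12  12  12  12  12  12  12  24  24  24
  3   0  12  12  12  12  12  12  12  12  12  24  24  24
  4   0  12  12  12  12  18  18  18  18  18  24  24  24
  5   0  12  12  12  12  18  18  18  18  21  24  24  24
  6   0  12  12  12  12  18  18  18  18  21  24  24  24

24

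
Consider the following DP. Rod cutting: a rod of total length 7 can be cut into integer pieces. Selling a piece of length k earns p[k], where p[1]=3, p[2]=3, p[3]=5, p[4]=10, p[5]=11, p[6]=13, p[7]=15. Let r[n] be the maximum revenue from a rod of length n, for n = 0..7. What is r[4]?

12

   n    0    1    2    3    4    5    6    7
r[n]    0    3    6    9   12   15   18   21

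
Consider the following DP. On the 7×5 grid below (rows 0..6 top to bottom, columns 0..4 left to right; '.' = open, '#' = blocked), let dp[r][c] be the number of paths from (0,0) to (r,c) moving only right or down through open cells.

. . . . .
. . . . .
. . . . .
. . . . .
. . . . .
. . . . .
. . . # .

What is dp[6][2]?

28

r\c   0   1   2   3   4
  0   1   1   1   1   1
  1   1   2   3   4   5
  2   1   3   6  10  15
  3   1   4  10  20  35
  4   1   5  15  35  70
  5   1   6  21  56 126
  6   1   7  28   0 126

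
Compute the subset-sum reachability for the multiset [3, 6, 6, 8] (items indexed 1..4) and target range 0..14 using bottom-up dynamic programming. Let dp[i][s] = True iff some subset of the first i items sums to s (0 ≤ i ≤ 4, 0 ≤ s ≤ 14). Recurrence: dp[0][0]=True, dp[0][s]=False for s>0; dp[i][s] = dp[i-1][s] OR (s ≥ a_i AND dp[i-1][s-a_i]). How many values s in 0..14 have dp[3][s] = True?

5

i\s   0   1   2   3   4   5   6   7   8   9  10  11  12  13  14
  0   T   F   F   F   F   F   F   F   F   F   F   F   F   F   F
  1   T   F   F   T   F   F   F   F   F   F   F   F   F   F   F
  2   T   F   F   T   F   F   T   F   F   T   F   F   F   F   F
  3   T   F   F   T   F   F   T   F   F   T   F   F   T   F   F
  4   T   F   F   T   F   F   T   F   T   T   F   T   T   F   T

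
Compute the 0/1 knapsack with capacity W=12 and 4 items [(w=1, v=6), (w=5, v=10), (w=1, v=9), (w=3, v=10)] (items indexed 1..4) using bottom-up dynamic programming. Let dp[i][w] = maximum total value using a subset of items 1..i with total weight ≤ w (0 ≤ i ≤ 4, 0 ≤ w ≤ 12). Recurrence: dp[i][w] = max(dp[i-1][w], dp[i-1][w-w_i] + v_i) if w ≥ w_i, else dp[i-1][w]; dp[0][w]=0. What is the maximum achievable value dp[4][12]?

i\w   0   1   2   3   4   5   6   7   8   9  10  11  12
  0   0   0   0   0   0   0   0   0   0   0   0   0   0
  1   0   6   6   6   6   6   6   6   6   6   6   6   6
  2   0   6   6   6   6  10  16  16  16  16  16  16  16
  3   0   9  15  15  15  15  19  25  25  25  25  25  25
  4   0   9  15  15  19  25  25  25  25  29  35  35  35

35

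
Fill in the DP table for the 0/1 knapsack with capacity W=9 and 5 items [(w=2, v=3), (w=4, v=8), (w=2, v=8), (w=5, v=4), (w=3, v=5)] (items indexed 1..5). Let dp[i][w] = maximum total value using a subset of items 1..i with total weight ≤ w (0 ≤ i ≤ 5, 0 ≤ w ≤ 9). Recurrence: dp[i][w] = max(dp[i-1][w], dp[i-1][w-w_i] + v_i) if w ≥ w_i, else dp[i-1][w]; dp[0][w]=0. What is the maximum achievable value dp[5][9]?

i\w   0   1   2   3   4   5   6   7   8   9
  0   0   0   0   0   0   0   0   0   0   0
  1   0   0   3   3   3   3   3   3   3   3
  2   0   0   3   3   8   8  11  11  11  11
  3   0   0   8   8  11  11  16  16  19  19
  4   0   0   8   8  11  11  16  16  19  19
  5   0   0   8   8  11  13  16  16  19  21

21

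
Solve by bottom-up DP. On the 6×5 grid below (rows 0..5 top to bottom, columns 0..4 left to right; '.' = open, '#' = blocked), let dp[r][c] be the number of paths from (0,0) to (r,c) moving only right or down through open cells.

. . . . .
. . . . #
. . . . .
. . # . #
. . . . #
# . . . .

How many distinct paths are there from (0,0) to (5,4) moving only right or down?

25

r\c   0   1   2   3   4
  0   1   1   1   1   1
  1   1   2   3   4   0
  2   1   3   6  10  10
  3   1   4   0  10   0
  4   1   5   5  15   0
  5   0   5  10  25  25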